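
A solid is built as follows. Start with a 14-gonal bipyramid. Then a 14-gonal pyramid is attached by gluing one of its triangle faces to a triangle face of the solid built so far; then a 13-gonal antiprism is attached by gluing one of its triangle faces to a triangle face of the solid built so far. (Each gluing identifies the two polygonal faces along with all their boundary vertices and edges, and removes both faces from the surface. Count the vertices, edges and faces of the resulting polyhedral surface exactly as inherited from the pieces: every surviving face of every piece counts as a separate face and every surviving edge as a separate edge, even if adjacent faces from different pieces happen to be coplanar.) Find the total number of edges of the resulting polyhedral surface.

116

A 14-gonal bipyramid: V=16, E=42, F=28.
Attach a 14-gonal pyramid (V=15, E=28, F=15) along a 3-gon: merge 3 vertices and 3 edges, delete both glued faces → V=28, E=67, F=41.
Attach a 13-gonal antiprism (V=26, E=52, F=28) along a 3-gon: merge 3 vertices and 3 edges, delete both glued faces → V=51, E=116, F=67.
Check: V − E + F = 51 − 116 + 67 = 2.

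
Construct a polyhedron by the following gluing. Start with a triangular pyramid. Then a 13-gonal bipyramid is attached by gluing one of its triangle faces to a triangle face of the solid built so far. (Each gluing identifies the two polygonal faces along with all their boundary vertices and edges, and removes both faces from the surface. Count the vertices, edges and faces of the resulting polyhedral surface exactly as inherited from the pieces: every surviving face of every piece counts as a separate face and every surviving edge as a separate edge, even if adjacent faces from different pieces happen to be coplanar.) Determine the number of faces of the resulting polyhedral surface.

28

A triangular pyramid: V=4, E=6, F=4.
Attach a 13-gonal bipyramid (V=15, E=39, F=26) along a 3-gon: merge 3 vertices and 3 edges, delete both glued faces → V=16, E=42, F=28.
Check: V − E + F = 16 − 42 + 28 = 2.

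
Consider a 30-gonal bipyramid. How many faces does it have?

A bipyramid over an n-gon has 2n triangular faces and n + 2 vertices: V = 30 + 2 = 32, E = 3·30 = 90, F = 2·30 = 60.

60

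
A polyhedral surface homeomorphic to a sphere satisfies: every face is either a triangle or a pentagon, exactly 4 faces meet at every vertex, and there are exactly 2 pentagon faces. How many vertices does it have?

10

Let x be the number of triangles; then F = 2 + x.
Edge–face incidences: 2E = 5·2 + 3·x = 10 + 3x.
Every vertex has degree 4, so 4V = 2E.
Euler: V − E + F = 2 ⇒ (2E)/4 − E + (2 + x) = 2.
Multiply by 8: 2·(2E) − 4·(2E) + 8·(2 + x) = 16, i.e. 16 + 8x − 2·(10 + 3x) = 16.
Collecting terms: 2x − 4 = 16, so 2x = 20, so x = 10.
Then 2E = 10 + 3·10 = 40, so E = 20, V = 2E/4 = 10, F = 2 + 10 = 12.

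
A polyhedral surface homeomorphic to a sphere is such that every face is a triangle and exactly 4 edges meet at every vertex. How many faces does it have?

Each face has 3 edges and each edge borders two faces, so 2E = 3F.
Each vertex has degree 4, so 4V = 2E and hence V = 3F/4.
Euler: V − E + F = 2 ⇒ (3F/4) − (3F/2) + F = 2.
Multiply by 8: (6 − 12 + 8)F = 16, i.e. 2F = 16.
So F = 8, E = 3·8/2 = 12, V = 3·8/4 = 6.

8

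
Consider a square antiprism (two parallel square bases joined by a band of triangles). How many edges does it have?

An antiprism on an n-gon has two n-gon caps and 2n triangles: V = 2·4 = 8, E = 4·4 = 16, F = 2·4 + 2 = 10.
Check: V − E + F = 8 − 16 + 10 = 2.

16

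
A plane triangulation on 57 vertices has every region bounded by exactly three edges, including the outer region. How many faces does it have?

110

In a plane triangulation 3F = 2E and V − E + F = 2, so F = 2V − 4 = 2·57 − 4 = 110.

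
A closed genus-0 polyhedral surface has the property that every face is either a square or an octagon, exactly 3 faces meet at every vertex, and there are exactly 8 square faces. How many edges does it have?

Let x be the number of octagons; then F = 8 + x.
Edge–face incidences: 2E = 4·8 + 8·x = 32 + 8x.
Every vertex has degree 3, so 3V = 2E.
Euler: V − E + F = 2 ⇒ (2E)/3 − E + (8 + x) = 2.
Multiply by 6: 2·(2E) − 3·(2E) + 6·(8 + x) = 12, i.e. 48 + 6x − (32 + 8x) = 12.
Collecting terms: −2x + 16 = 12, so −2x = −4, so x = 2.
Then 2E = 32 + 8·2 = 48, so E = 24, V = 2E/3 = 16, F = 8 + 2 = 10.

24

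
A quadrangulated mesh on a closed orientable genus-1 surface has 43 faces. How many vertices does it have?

43

χ = 2 − 2·1 = 0, and every face is a square so 4F = 2E.
E = 4·43/2 = 86. Then V = 0 + E − F = 0 + 86 − 43 = 43.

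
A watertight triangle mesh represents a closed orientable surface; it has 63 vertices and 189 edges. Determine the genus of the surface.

Every face is a triangle and each edge borders two faces, so 3F = 2·189, giving F = 126.
χ = V − E + F = 63 − 189 + 126 = 0.
For a closed orientable surface χ = 2 − 2g, so g = (2 − (0))/2 = 1.

1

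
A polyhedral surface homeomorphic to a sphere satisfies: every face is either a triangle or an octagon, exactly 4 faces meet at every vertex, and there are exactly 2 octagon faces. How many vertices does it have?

16

Let x be the number of triangles; then F = 2 + x.
Edge–face incidences: 2E = 8·2 + 3·x = 16 + 3x.
Every vertex has degree 4, so 4V = 2E.
Euler: V − E + F = 2 ⇒ (2E)/4 − E + (2 + x) = 2.
Multiply by 8: 2·(2E) − 4·(2E) + 8·(2 + x) = 16, i.e. 16 + 8x − 2·(16 + 3x) = 16.
Collecting terms: 2x − 16 = 16, so 2x = 32, so x = 16.
Then 2E = 16 + 3·16 = 64, so E = 32, V = 2E/4 = 16, F = 2 + 16 = 18.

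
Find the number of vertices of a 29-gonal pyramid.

A pyramid on an n-gon base has one n-gon and n triangles: V = 29 + 1 = 30, E = 2·29 = 58, F = 29 + 1 = 30.
Check: V − E + F = 30 − 58 + 30 = 2.

30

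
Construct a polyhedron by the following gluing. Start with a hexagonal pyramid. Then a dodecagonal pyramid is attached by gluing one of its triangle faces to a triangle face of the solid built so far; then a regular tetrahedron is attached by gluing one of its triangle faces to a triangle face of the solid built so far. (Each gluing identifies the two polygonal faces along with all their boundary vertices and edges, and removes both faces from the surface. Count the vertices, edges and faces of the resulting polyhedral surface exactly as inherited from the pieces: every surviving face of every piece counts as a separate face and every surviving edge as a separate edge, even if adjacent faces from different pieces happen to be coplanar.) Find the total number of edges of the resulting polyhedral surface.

36

A hexagonal pyramid: V=7, E=12, F=7.
Attach a dodecagonal pyramid (V=13, E=24, F=13) along a 3-gon: merge 3 vertices and 3 edges, delete both glued faces → V=17, E=33, F=18.
Attach a regular tetrahedron (V=4, E=6, F=4) along a 3-gon: merge 3 vertices and 3 edges, delete both glued faces → V=18, E=36, F=20.
Check: V − E + F = 18 − 36 + 20 = 2.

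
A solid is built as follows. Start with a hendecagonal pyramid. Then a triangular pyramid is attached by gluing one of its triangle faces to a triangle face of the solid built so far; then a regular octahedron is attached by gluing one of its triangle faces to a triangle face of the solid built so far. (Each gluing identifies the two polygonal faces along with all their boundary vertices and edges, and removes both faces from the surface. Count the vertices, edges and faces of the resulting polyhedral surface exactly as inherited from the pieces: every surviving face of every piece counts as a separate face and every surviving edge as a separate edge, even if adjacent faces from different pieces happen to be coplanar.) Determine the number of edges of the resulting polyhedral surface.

34

A hendecagonal pyramid: V=12, E=22, F=12.
Attach a triangular pyramid (V=4, E=6, F=4) along a 3-gon: merge 3 vertices and 3 edges, delete both glued faces → V=13, E=25, F=14.
Attach a regular octahedron (V=6, E=12, F=8) along a 3-gon: merge 3 vertices and 3 edges, delete both glued faces → V=16, E=34, F=20.
Check: V − E + F = 16 − 34 + 20 = 2.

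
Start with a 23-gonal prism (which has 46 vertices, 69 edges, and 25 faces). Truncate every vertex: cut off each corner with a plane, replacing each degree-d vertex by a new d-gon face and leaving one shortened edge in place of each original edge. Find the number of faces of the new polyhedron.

71

Truncation replaces each original edge-end by a new vertex, so V′ = 2E = 138.
Each original edge survives, and each old vertex of degree d contributes d new edges; summing degrees gives Σd = 2E, so E′ = E + 2E = 3E = 207.
Each original face survives and each original vertex becomes one new face: F′ = F + V = 71.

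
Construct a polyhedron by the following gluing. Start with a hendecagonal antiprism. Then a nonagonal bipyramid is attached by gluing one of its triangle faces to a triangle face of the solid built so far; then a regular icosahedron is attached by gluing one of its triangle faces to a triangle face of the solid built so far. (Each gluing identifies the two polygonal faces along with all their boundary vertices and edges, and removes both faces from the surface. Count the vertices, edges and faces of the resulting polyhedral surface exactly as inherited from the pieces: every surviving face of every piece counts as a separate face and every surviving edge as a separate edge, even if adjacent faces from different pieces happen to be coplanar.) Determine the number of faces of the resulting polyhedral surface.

58

A hendecagonal antiprism: V=22, E=44, F=24.
Attach a nonagonal bipyramid (V=11, E=27, F=18) along a 3-gon: merge 3 vertices and 3 edges, delete both glued faces → V=30, E=68, F=40.
Attach a regular icosahedron (V=12, E=30, F=20) along a 3-gon: merge 3 vertices and 3 edges, delete both glued faces → V=39, E=95, F=58.
Check: V − E + F = 39 − 95 + 58 = 2.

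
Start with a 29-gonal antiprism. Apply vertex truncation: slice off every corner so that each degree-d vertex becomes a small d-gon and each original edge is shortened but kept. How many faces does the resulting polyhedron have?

118

The base solid has V = 58, E = 116, F = 60.
Truncation replaces each original edge-end by a new vertex, so V′ = 2E = 232.
Each original edge survives, and each old vertex of degree d contributes d new edges; summing degrees gives Σd = 2E, so E′ = E + 2E = 3E = 348.
Each original face survives and each original vertex becomes one new face: F′ = F + V = 118.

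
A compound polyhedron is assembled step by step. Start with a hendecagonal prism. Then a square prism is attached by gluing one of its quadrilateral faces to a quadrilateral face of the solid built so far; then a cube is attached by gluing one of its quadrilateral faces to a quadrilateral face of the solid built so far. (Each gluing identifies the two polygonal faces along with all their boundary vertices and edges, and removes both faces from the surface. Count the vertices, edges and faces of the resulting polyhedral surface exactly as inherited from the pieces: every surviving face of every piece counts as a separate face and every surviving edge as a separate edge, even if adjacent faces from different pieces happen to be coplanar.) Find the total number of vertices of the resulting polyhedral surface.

A hendecagonal prism: V=22, E=33, F=13.
Attach a square prism (V=8, E=12, F=6) along a 4-gon: merge 4 vertices and 4 edges, delete both glued faces → V=26, E=41, F=17.
Attach a cube (V=8, E=12, F=6) along a 4-gon: merge 4 vertices and 4 edges, delete both glued faces → V=30, E=49, F=21.
Check: V − E + F = 30 − 49 + 21 = 2.

30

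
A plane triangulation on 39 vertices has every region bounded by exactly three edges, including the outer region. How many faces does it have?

In a plane triangulation 3F = 2E and V − E + F = 2, so F = 2V − 4 = 2·39 − 4 = 74.

74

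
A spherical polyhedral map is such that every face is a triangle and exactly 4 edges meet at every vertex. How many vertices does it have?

6

Each face has 3 edges and each edge borders two faces, so 2E = 3F.
Each vertex has degree 4, so 4V = 2E and hence V = 3F/4.
Euler: V − E + F = 2 ⇒ (3F/4) − (3F/2) + F = 2.
Multiply by 8: (6 − 12 + 8)F = 16, i.e. 2F = 16.
So F = 8, E = 3·8/2 = 12, V = 3·8/4 = 6.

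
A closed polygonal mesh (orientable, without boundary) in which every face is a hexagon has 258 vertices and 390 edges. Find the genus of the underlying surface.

2

Every face is a hexagon and each edge borders two faces, so 6F = 2·390, giving F = 130.
χ = V − E + F = 258 − 390 + 130 = -2.
For a closed orientable surface χ = 2 − 2g, so g = (2 − (-2))/2 = 2.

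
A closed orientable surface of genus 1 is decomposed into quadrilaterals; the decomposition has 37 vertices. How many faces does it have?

37

χ = 2 − 2·1 = 0, and every face is a square so 4F = 2E.
V − E + F = 0 with E = 4F/2 gives 37 − (4/2 − 1)·F = 0, so F = 37 and E = 74.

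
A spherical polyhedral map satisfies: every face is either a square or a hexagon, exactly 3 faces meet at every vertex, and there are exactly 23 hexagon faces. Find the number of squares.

6

Let x be the number of squares; then F = 23 + x.
Edge–face incidences: 2E = 6·23 + 4·x = 138 + 4x.
Every vertex has degree 3, so 3V = 2E.
Euler: V − E + F = 2 ⇒ (2E)/3 − E + (23 + x) = 2.
Multiply by 6: 2·(2E) − 3·(2E) + 6·(23 + x) = 12, i.e. 138 + 6x − (138 + 4x) = 12.
Collecting terms: 2x = 12, so x = 6.
Then 2E = 138 + 4·6 = 162, so E = 81, V = 2E/3 = 54, F = 23 + 6 = 29.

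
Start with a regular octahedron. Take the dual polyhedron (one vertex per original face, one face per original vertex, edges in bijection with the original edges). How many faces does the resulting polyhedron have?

The base solid has V = 6, E = 12, F = 8.
The dual swaps V and F and preserves E: V′ = F = 8, E′ = E = 12, F′ = V = 6.

6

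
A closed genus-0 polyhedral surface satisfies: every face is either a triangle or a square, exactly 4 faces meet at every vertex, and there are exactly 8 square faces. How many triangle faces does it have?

Let x be the number of triangles; then F = 8 + x.
Edge–face incidences: 2E = 4·8 + 3·x = 32 + 3x.
Every vertex has degree 4, so 4V = 2E.
Euler: V − E + F = 2 ⇒ (2E)/4 − E + (8 + x) = 2.
Multiply by 8: 2·(2E) − 4·(2E) + 8·(8 + x) = 16, i.e. 64 + 8x − 2·(32 + 3x) = 16.
Collecting terms: 2x = 16, so x = 8.
Then 2E = 32 + 3·8 = 56, so E = 28, V = 2E/4 = 14, F = 8 + 8 = 16.

8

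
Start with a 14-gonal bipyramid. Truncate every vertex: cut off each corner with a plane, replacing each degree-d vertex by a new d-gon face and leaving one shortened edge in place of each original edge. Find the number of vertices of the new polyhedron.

84

The base solid has V = 16, E = 42, F = 28.
Truncation replaces each original edge-end by a new vertex, so V′ = 2E = 84.
Each original edge survives, and each old vertex of degree d contributes d new edges; summing degrees gives Σd = 2E, so E′ = E + 2E = 3E = 126.
Each original face survives and each original vertex becomes one new face: F′ = F + V = 44.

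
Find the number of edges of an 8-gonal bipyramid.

24

A bipyramid over an n-gon has 2n triangular faces and n + 2 vertices: V = 8 + 2 = 10, E = 3·8 = 24, F = 2·8 = 16.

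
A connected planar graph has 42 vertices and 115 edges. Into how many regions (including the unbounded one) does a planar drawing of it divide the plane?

75

Euler's formula for a connected plane graph: V − E + F = 2, so F = 2 − 42 + 115 = 75.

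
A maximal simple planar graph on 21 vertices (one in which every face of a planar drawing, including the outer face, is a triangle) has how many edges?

In a plane triangulation 3F = 2E and V − E + F = 2, so E = 3V − 6 = 3·21 − 6 = 57.

57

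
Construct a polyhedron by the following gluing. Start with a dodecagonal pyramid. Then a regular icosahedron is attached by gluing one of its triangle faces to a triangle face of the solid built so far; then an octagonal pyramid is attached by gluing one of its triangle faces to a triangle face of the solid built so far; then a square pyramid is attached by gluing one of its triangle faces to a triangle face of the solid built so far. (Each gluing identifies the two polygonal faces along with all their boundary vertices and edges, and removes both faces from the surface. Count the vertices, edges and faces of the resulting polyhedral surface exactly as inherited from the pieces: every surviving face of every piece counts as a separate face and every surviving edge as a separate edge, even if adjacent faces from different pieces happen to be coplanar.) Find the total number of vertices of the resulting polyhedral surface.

30

A dodecagonal pyramid: V=13, E=24, F=13.
Attach a regular icosahedron (V=12, E=30, F=20) along a 3-gon: merge 3 vertices and 3 edges, delete both glued faces → V=22, E=51, F=31.
Attach an octagonal pyramid (V=9, E=16, F=9) along a 3-gon: merge 3 vertices and 3 edges, delete both glued faces → V=28, E=64, F=38.
Attach a square pyramid (V=5, E=8, F=5) along a 3-gon: merge 3 vertices and 3 edges, delete both glued faces → V=30, E=69, F=41.
Check: V − E + F = 30 − 69 + 41 = 2.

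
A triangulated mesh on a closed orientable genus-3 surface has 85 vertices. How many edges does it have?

267

χ = 2 − 2·3 = -4, and every face is a triangle so 3F = 2E.
V − E + F = -4 with E = 3F/2 gives 85 − (3/2 − 1)·F = -4, so F = 178 and E = 267.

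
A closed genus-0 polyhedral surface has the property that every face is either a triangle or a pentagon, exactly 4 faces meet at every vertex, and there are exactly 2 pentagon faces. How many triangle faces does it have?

10

Let x be the number of triangles; then F = 2 + x.
Edge–face incidences: 2E = 5·2 + 3·x = 10 + 3x.
Every vertex has degree 4, so 4V = 2E.
Euler: V − E + F = 2 ⇒ (2E)/4 − E + (2 + x) = 2.
Multiply by 8: 2·(2E) − 4·(2E) + 8·(2 + x) = 16, i.e. 16 + 8x − 2·(10 + 3x) = 16.
Collecting terms: 2x − 4 = 16, so 2x = 20, so x = 10.
Then 2E = 10 + 3·10 = 40, so E = 20, V = 2E/4 = 10, F = 2 + 10 = 12.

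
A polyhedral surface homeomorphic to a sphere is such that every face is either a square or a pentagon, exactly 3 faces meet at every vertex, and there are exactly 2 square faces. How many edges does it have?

Let x be the number of pentagons; then F = 2 + x.
Edge–face incidences: 2E = 4·2 + 5·x = 8 + 5x.
Every vertex has degree 3, so 3V = 2E.
Euler: V − E + F = 2 ⇒ (2E)/3 − E + (2 + x) = 2.
Multiply by 6: 2·(2E) − 3·(2E) + 6·(2 + x) = 12, i.e. 12 + 6x − (8 + 5x) = 12.
Collecting terms: x + 4 = 12, so x = 8.
Then 2E = 8 + 5·8 = 48, so E = 24, V = 2E/3 = 16, F = 2 + 8 = 10.

24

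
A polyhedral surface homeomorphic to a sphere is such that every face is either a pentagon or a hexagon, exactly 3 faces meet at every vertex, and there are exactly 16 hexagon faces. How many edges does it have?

Let x be the number of pentagons; then F = 16 + x.
Edge–face incidences: 2E = 6·16 + 5·x = 96 + 5x.
Every vertex has degree 3, so 3V = 2E.
Euler: V − E + F = 2 ⇒ (2E)/3 − E + (16 + x) = 2.
Multiply by 6: 2·(2E) − 3·(2E) + 6·(16 + x) = 12, i.e. 96 + 6x − (96 + 5x) = 12.
Collecting terms: x = 12.
Then 2E = 96 + 5·12 = 156, so E = 78, V = 2E/3 = 52, F = 16 + 12 = 28.

78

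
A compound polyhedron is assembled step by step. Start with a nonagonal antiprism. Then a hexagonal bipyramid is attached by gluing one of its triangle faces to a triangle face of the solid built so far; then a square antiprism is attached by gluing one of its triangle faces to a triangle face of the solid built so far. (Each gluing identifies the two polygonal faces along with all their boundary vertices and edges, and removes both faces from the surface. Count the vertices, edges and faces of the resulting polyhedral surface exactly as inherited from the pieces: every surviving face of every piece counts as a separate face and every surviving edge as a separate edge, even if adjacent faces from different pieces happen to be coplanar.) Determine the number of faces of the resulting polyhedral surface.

38

A nonagonal antiprism: V=18, E=36, F=20.
Attach a hexagonal bipyramid (V=8, E=18, F=12) along a 3-gon: merge 3 vertices and 3 edges, delete both glued faces → V=23, E=51, F=30.
Attach a square antiprism (V=8, E=16, F=10) along a 3-gon: merge 3 vertices and 3 edges, delete both glued faces → V=28, E=64, F=38.
Check: V − E + F = 28 − 64 + 38 = 2.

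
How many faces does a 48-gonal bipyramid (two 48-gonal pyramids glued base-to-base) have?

A bipyramid over an n-gon has 2n triangular faces and n + 2 vertices: V = 48 + 2 = 50, E = 3·48 = 144, F = 2·48 = 96.

96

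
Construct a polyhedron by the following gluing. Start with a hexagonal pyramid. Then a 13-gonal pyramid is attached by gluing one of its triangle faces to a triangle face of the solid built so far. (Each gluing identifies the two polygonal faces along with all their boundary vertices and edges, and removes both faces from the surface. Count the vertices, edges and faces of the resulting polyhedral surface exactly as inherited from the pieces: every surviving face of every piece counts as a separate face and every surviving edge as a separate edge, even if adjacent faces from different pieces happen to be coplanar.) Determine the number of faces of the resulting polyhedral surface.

A hexagonal pyramid: V=7, E=12, F=7.
Attach a 13-gonal pyramid (V=14, E=26, F=14) along a 3-gon: merge 3 vertices and 3 edges, delete both glued faces → V=18, E=35, F=19.
Check: V − E + F = 18 − 35 + 19 = 2.

19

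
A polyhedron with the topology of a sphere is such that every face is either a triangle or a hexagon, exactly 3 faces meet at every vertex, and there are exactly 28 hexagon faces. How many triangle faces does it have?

4

Let x be the number of triangles; then F = 28 + x.
Edge–face incidences: 2E = 6·28 + 3·x = 168 + 3x.
Every vertex has degree 3, so 3V = 2E.
Euler: V − E + F = 2 ⇒ (2E)/3 − E + (28 + x) = 2.
Multiply by 6: 2·(2E) − 3·(2E) + 6·(28 + x) = 12, i.e. 168 + 6x − (168 + 3x) = 12.
Collecting terms: 3x = 12, so x = 4.
Then 2E = 168 + 3·4 = 180, so E = 90, V = 2E/3 = 60, F = 28 + 4 = 32.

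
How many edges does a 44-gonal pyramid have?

A pyramid on an n-gon base has one n-gon and n triangles: V = 44 + 1 = 45, E = 2·44 = 88, F = 44 + 1 = 45.

88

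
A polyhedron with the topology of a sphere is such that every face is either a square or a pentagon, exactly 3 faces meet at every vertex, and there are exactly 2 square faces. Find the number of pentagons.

8

Let x be the number of pentagons; then F = 2 + x.
Edge–face incidences: 2E = 4·2 + 5·x = 8 + 5x.
Every vertex has degree 3, so 3V = 2E.
Euler: V − E + F = 2 ⇒ (2E)/3 − E + (2 + x) = 2.
Multiply by 6: 2·(2E) − 3·(2E) + 6·(2 + x) = 12, i.e. 12 + 6x − (8 + 5x) = 12.
Collecting terms: x + 4 = 12, so x = 8.
Then 2E = 8 + 5·8 = 48, so E = 24, V = 2E/3 = 16, F = 2 + 8 = 10.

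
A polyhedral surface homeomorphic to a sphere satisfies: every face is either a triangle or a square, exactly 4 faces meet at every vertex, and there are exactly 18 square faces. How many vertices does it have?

24

Let x be the number of triangles; then F = 18 + x.
Edge–face incidences: 2E = 4·18 + 3·x = 72 + 3x.
Every vertex has degree 4, so 4V = 2E.
Euler: V − E + F = 2 ⇒ (2E)/4 − E + (18 + x) = 2.
Multiply by 8: 2·(2E) − 4·(2E) + 8·(18 + x) = 16, i.e. 144 + 8x − 2·(72 + 3x) = 16.
Collecting terms: 2x = 16, so x = 8.
Then 2E = 72 + 3·8 = 96, so E = 48, V = 2E/4 = 24, F = 18 + 8 = 26.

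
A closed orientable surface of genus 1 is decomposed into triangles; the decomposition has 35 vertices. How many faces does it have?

70

χ = 2 − 2·1 = 0, and every face is a triangle so 3F = 2E.
V − E + F = 0 with E = 3F/2 gives 35 − (3/2 − 1)·F = 0, so F = 70 and E = 105.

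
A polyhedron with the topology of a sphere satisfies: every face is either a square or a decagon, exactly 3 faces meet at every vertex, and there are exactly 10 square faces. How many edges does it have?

Let x be the number of decagons; then F = 10 + x.
Edge–face incidences: 2E = 4·10 + 10·x = 40 + 10x.
Every vertex has degree 3, so 3V = 2E.
Euler: V − E + F = 2 ⇒ (2E)/3 − E + (10 + x) = 2.
Multiply by 6: 2·(2E) − 3·(2E) + 6·(10 + x) = 12, i.e. 60 + 6x − (40 + 10x) = 12.
Collecting terms: −4x + 20 = 12, so −4x = −8, so x = 2.
Then 2E = 40 + 10·2 = 60, so E = 30, V = 2E/3 = 20, F = 10 + 2 = 12.

30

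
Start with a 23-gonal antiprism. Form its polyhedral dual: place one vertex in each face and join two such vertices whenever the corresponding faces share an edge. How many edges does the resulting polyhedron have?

92

The base solid has V = 46, E = 92, F = 48.
The dual swaps V and F and preserves E: V′ = F = 48, E′ = E = 92, F′ = V = 46.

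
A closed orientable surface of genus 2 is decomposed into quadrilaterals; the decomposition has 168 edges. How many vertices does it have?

82

χ = 2 − 2·2 = -2, and every face is a square so 4F = 2E.
F = 2E/4 = 84. Then V = -2 + E − F = -2 + 168 − 84 = 82.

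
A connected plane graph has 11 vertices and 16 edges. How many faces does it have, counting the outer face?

7

Euler's formula for a connected plane graph: V − E + F = 2, so F = 2 − 11 + 16 = 7.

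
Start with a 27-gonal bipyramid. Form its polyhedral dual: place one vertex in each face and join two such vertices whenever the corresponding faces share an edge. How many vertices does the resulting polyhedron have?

54

The base solid has V = 29, E = 81, F = 54.
The dual swaps V and F and preserves E: V′ = F = 54, E′ = E = 81, F′ = V = 29.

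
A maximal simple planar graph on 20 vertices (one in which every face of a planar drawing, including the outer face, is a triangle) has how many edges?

54

In a plane triangulation 3F = 2E and V − E + F = 2, so E = 3V − 6 = 3·20 − 6 = 54.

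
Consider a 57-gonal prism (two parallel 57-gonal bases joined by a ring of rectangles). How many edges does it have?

171

A prism on an n-gon has two n-gon bases and n rectangular sides: V = 2·57 = 114, E = 3·57 = 171, F = 57 + 2 = 59.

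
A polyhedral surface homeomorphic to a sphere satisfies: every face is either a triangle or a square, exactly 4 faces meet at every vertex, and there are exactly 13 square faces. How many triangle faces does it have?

Let x be the number of triangles; then F = 13 + x.
Edge–face incidences: 2E = 4·13 + 3·x = 52 + 3x.
Every vertex has degree 4, so 4V = 2E.
Euler: V − E + F = 2 ⇒ (2E)/4 − E + (13 + x) = 2.
Multiply by 8: 2·(2E) − 4·(2E) + 8·(13 + x) = 16, i.e. 104 + 8x − 2·(52 + 3x) = 16.
Collecting terms: 2x = 16, so x = 8.
Then 2E = 52 + 3·8 = 76, so E = 38, V = 2E/4 = 19, F = 13 + 8 = 21.

8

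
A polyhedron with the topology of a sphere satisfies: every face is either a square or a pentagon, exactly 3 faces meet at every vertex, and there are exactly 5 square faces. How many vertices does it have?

Let x be the number of pentagons; then F = 5 + x.
Edge–face incidences: 2E = 4·5 + 5·x = 20 + 5x.
Every vertex has degree 3, so 3V = 2E.
Euler: V − E + F = 2 ⇒ (2E)/3 − E + (5 + x) = 2.
Multiply by 6: 2·(2E) − 3·(2E) + 6·(5 + x) = 12, i.e. 30 + 6x − (20 + 5x) = 12.
Collecting terms: x + 10 = 12, so x = 2.
Then 2E = 20 + 5·2 = 30, so E = 15, V = 2E/3 = 10, F = 5 + 2 = 7.

10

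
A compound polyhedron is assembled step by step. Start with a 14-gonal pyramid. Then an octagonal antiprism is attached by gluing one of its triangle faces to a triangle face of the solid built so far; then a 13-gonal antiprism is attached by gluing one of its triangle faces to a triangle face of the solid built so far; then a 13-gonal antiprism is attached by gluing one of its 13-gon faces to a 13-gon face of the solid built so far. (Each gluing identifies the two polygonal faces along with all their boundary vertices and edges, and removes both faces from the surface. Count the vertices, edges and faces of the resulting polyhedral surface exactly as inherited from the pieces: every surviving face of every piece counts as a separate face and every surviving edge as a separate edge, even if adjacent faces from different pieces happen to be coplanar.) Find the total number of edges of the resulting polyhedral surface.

A 14-gonal pyramid: V=15, E=28, F=15.
Attach an octagonal antiprism (V=16, E=32, F=18) along a 3-gon: merge 3 vertices and 3 edges, delete both glued faces → V=28, E=57, F=31.
Attach a 13-gonal antiprism (V=26, E=52, F=28) along a 3-gon: merge 3 vertices and 3 edges, delete both glued faces → V=51, E=106, F=57.
Attach a 13-gonal antiprism (V=26, E=52, F=28) along a 13-gon: merge 13 vertices and 13 edges, delete both glued faces → V=64, E=145, F=83.
Check: V − E + F = 64 − 145 + 83 = 2.

145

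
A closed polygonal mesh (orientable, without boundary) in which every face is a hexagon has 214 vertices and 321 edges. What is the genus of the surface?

Every face is a hexagon and each edge borders two faces, so 6F = 2·321, giving F = 107.
χ = V − E + F = 214 − 321 + 107 = 0.
For a closed orientable surface χ = 2 − 2g, so g = (2 − (0))/2 = 1.

1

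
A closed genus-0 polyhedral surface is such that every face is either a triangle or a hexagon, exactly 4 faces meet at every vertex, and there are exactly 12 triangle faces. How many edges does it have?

24

Let x be the number of hexagons; then F = 12 + x.
Edge–face incidences: 2E = 3·12 + 6·x = 36 + 6x.
Every vertex has degree 4, so 4V = 2E.
Euler: V − E + F = 2 ⇒ (2E)/4 − E + (12 + x) = 2.
Multiply by 8: 2·(2E) − 4·(2E) + 8·(12 + x) = 16, i.e. 96 + 8x − 2·(36 + 6x) = 16.
Collecting terms: −4x + 24 = 16, so −4x = −8, so x = 2.
Then 2E = 36 + 6·2 = 48, so E = 24, V = 2E/4 = 12, F = 12 + 2 = 14.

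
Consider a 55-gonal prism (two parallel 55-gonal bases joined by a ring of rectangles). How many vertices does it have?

A prism on an n-gon has two n-gon bases and n rectangular sides: V = 2·55 = 110, E = 3·55 = 165, F = 55 + 2 = 57.

110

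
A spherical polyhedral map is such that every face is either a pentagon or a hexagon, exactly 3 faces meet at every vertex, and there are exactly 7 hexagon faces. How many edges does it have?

Let x be the number of pentagons; then F = 7 + x.
Edge–face incidences: 2E = 6·7 + 5·x = 42 + 5x.
Every vertex has degree 3, so 3V = 2E.
Euler: V − E + F = 2 ⇒ (2E)/3 − E + (7 + x) = 2.
Multiply by 6: 2·(2E) − 3·(2E) + 6·(7 + x) = 12, i.e. 42 + 6x − (42 + 5x) = 12.
Collecting terms: x = 12.
Then 2E = 42 + 5·12 = 102, so E = 51, V = 2E/3 = 34, F = 7 + 12 = 19.

51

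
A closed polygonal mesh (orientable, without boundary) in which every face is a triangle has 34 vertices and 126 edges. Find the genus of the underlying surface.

5

Every face is a triangle and each edge borders two faces, so 3F = 2·126, giving F = 84.
χ = V − E + F = 34 − 126 + 84 = -8.
For a closed orientable surface χ = 2 − 2g, so g = (2 − (-8))/2 = 5.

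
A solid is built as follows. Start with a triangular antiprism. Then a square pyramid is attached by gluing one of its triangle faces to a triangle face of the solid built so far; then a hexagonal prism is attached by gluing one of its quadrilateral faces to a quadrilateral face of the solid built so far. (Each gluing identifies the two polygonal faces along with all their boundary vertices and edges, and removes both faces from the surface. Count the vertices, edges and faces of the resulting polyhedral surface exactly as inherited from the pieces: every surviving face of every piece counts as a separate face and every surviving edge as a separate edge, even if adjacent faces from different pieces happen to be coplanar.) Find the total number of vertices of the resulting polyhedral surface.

A triangular antiprism: V=6, E=12, F=8.
Attach a square pyramid (V=5, E=8, F=5) along a 3-gon: merge 3 vertices and 3 edges, delete both glued faces → V=8, E=17, F=11.
Attach a hexagonal prism (V=12, E=18, F=8) along a 4-gon: merge 4 vertices and 4 edges, delete both glued faces → V=16, E=31, F=17.
Check: V − E + F = 16 − 31 + 17 = 2.

16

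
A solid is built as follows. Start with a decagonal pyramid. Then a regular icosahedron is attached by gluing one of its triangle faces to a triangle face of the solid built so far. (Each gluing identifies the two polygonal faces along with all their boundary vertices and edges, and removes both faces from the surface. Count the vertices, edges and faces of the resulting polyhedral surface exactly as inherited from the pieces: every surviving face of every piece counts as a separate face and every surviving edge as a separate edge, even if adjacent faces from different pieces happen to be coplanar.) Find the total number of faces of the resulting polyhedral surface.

29

A decagonal pyramid: V=11, E=20, F=11.
Attach a regular icosahedron (V=12, E=30, F=20) along a 3-gon: merge 3 vertices and 3 edges, delete both glued faces → V=20, E=47, F=29.
Check: V − E + F = 20 − 47 + 29 = 2.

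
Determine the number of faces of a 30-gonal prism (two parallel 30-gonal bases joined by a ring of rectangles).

32

A prism on an n-gon has two n-gon bases and n rectangular sides: V = 2·30 = 60, E = 3·30 = 90, F = 30 + 2 = 32.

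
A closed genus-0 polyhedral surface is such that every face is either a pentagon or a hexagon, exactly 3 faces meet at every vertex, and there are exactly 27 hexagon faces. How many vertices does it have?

Let x be the number of pentagons; then F = 27 + x.
Edge–face incidences: 2E = 6·27 + 5·x = 162 + 5x.
Every vertex has degree 3, so 3V = 2E.
Euler: V − E + F = 2 ⇒ (2E)/3 − E + (27 + x) = 2.
Multiply by 6: 2·(2E) − 3·(2E) + 6·(27 + x) = 12, i.e. 162 + 6x − (162 + 5x) = 12.
Collecting terms: x = 12.
Then 2E = 162 + 5·12 = 222, so E = 111, V = 2E/3 = 74, F = 27 + 12 = 39.

74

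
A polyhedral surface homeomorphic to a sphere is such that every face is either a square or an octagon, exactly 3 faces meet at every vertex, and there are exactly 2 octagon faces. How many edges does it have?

24

Let x be the number of squares; then F = 2 + x.
Edge–face incidences: 2E = 8·2 + 4·x = 16 + 4x.
Every vertex has degree 3, so 3V = 2E.
Euler: V − E + F = 2 ⇒ (2E)/3 − E + (2 + x) = 2.
Multiply by 6: 2·(2E) − 3·(2E) + 6·(2 + x) = 12, i.e. 12 + 6x − (16 + 4x) = 12.
Collecting terms: 2x − 4 = 12, so 2x = 16, so x = 8.
Then 2E = 16 + 4·8 = 48, so E = 24, V = 2E/3 = 16, F = 2 + 8 = 10.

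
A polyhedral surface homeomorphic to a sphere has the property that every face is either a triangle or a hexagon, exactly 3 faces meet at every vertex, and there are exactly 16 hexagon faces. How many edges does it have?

54

Let x be the number of triangles; then F = 16 + x.
Edge–face incidences: 2E = 6·16 + 3·x = 96 + 3x.
Every vertex has degree 3, so 3V = 2E.
Euler: V − E + F = 2 ⇒ (2E)/3 − E + (16 + x) = 2.
Multiply by 6: 2·(2E) − 3·(2E) + 6·(16 + x) = 12, i.e. 96 + 6x − (96 + 3x) = 12.
Collecting terms: 3x = 12, so x = 4.
Then 2E = 96 + 3·4 = 108, so E = 54, V = 2E/3 = 36, F = 16 + 4 = 20.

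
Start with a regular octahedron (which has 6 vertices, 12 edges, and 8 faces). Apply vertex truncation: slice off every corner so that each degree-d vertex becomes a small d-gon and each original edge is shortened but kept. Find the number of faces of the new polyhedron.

14

Truncation replaces each original edge-end by a new vertex, so V′ = 2E = 24.
Each original edge survives, and each old vertex of degree d contributes d new edges; summing degrees gives Σd = 2E, so E′ = E + 2E = 3E = 36.
Each original face survives and each original vertex becomes one new face: F′ = F + V = 14.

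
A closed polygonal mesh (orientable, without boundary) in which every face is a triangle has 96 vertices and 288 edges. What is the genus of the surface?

Every face is a triangle and each edge borders two faces, so 3F = 2·288, giving F = 192.
χ = V − E + F = 96 − 288 + 192 = 0.
For a closed orientable surface χ = 2 − 2g, so g = (2 − (0))/2 = 1.

1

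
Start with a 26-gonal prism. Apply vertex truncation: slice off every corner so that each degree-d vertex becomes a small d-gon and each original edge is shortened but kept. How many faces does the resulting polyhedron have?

The base solid has V = 52, E = 78, F = 28.
Truncation replaces each original edge-end by a new vertex, so V′ = 2E = 156.
Each original edge survives, and each old vertex of degree d contributes d new edges; summing degrees gives Σd = 2E, so E′ = E + 2E = 3E = 234.
Each original face survives and each original vertex becomes one new face: F′ = F + V = 80.

80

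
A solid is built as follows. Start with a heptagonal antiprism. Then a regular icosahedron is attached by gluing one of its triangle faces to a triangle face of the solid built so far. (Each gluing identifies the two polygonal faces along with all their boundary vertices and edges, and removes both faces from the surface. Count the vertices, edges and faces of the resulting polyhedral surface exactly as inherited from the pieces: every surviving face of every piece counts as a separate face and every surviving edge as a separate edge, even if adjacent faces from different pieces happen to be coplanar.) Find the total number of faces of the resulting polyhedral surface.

A heptagonal antiprism: V=14, E=28, F=16.
Attach a regular icosahedron (V=12, E=30, F=20) along a 3-gon: merge 3 vertices and 3 edges, delete both glued faces → V=23, E=55, F=34.
Check: V − E + F = 23 − 55 + 34 = 2.

34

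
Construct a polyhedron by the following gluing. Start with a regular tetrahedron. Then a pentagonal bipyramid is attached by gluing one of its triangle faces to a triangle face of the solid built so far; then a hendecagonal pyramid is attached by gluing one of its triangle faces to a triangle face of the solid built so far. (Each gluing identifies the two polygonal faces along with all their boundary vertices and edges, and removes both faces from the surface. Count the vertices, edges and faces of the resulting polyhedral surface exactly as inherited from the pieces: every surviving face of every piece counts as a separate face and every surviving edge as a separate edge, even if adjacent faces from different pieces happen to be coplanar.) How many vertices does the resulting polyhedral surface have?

17

A regular tetrahedron: V=4, E=6, F=4.
Attach a pentagonal bipyramid (V=7, E=15, F=10) along a 3-gon: merge 3 vertices and 3 edges, delete both glued faces → V=8, E=18, F=12.
Attach a hendecagonal pyramid (V=12, E=22, F=12) along a 3-gon: merge 3 vertices and 3 edges, delete both glued faces → V=17, E=37, F=22.
Check: V − E + F = 17 − 37 + 22 = 2.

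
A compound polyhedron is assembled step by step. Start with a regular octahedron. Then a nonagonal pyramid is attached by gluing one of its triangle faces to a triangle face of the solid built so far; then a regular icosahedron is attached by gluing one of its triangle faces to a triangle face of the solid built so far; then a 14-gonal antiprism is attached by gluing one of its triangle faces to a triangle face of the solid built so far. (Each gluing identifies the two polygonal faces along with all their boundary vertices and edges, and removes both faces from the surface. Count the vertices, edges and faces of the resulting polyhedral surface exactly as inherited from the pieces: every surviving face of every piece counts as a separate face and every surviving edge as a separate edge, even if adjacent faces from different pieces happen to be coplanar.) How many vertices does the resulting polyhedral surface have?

A regular octahedron: V=6, E=12, F=8.
Attach a nonagonal pyramid (V=10, E=18, F=10) along a 3-gon: merge 3 vertices and 3 edges, delete both glued faces → V=13, E=27, F=16.
Attach a regular icosahedron (V=12, E=30, F=20) along a 3-gon: merge 3 vertices and 3 edges, delete both glued faces → V=22, E=54, F=34.
Attach a 14-gonal antiprism (V=28, E=56, F=30) along a 3-gon: merge 3 vertices and 3 edges, delete both glued faces → V=47, E=107, F=62.
Check: V − E + F = 47 − 107 + 62 = 2.

47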